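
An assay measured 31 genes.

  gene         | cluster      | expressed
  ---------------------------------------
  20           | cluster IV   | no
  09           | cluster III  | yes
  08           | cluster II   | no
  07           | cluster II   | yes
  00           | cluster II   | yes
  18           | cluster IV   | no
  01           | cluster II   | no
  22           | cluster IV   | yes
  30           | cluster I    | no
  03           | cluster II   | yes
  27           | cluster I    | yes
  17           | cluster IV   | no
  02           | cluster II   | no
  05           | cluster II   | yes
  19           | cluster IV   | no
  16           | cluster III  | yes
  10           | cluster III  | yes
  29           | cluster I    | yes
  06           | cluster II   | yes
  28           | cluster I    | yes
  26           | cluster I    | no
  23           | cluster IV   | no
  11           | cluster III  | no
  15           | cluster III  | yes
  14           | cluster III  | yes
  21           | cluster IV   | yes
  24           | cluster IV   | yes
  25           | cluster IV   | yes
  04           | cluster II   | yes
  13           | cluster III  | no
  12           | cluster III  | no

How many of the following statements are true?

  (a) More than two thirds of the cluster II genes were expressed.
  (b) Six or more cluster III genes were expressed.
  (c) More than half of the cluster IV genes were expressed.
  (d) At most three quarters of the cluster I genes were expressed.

(a) cluster II: |A| = 9, |A ∩ B| = 6; needs |A ∩ B| / |A| > 2/3 — false.
(b) cluster III: |A| = 8, |A ∩ B| = 5; needs |A ∩ B| ≥ 6 — false.
(c) cluster IV: |A| = 9, |A ∩ B| = 4; needs |A ∩ B| > |A ∖ B| — false.
(d) cluster I: |A| = 5, |A ∩ B| = 3; needs |A ∩ B| / |A| ≤ 3/4 — true.

1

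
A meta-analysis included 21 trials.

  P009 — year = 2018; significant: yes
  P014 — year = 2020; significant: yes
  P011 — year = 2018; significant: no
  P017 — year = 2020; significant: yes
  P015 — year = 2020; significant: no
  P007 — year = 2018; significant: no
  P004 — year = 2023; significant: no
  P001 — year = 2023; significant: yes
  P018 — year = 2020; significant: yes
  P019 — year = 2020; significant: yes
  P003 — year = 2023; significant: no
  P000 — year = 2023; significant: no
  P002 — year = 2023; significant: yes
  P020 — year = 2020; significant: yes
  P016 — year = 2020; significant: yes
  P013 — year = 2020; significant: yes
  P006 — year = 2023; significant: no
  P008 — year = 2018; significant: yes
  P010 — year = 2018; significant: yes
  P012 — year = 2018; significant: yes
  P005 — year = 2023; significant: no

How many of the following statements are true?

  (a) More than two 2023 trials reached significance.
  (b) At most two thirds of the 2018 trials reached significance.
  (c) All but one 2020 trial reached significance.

(a) 2023: |A| = 7, |A ∩ B| = 2; needs |A ∩ B| > 2 — false.
(b) 2018: |A| = 6, |A ∩ B| = 4; needs |A ∩ B| / |A| ≤ 2/3 — true.
(c) 2020: |A| = 8, |A ∩ B| = 7; needs |A ∖ B| = 1 — true.

2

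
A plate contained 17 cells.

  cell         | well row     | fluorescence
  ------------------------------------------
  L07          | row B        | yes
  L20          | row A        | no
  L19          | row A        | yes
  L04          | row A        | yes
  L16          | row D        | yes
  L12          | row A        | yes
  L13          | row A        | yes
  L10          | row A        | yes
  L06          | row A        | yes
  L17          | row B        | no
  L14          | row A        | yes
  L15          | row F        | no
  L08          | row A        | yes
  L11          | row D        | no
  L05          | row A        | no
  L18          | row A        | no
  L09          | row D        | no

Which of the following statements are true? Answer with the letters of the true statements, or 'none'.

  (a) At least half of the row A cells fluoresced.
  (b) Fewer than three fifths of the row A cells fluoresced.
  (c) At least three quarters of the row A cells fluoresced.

(a)

|A| = 11, |A ∩ B| = 8, |A ∖ B| = 3.
(a) |A ∩ B| ≥ |A ∖ B|: holds.
(b) |A ∩ B| / |A| < 3/5: fails.
(c) |A ∩ B| / |A| ≥ 3/4: fails.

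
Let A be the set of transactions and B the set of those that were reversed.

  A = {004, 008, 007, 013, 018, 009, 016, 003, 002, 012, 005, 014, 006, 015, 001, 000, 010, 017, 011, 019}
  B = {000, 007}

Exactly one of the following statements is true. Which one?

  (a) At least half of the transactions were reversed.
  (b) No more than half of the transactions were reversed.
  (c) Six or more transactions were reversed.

(b)

|A| = 20, |A ∩ B| = 2, |A ∖ B| = 18.
(a) requires |A ∩ B| ≥ |A ∖ B|: false.
(b) requires |A ∩ B| ≤ |A ∖ B|: true.
(c) requires |A ∩ B| ≥ 6: false.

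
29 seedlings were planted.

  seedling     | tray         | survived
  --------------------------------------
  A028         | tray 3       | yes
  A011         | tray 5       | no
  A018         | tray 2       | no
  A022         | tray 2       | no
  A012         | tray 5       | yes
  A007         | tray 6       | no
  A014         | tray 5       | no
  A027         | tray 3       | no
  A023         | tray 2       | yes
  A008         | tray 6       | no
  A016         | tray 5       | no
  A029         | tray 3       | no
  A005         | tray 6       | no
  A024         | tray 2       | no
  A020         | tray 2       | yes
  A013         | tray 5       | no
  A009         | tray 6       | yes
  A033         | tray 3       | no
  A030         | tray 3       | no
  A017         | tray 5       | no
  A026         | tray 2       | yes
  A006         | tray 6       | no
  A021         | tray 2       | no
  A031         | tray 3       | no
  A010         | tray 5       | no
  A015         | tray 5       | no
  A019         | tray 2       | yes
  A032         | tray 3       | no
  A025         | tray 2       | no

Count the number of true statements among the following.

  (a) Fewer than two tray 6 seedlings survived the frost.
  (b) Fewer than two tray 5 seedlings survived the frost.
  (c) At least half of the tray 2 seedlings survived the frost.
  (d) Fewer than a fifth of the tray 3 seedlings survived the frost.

(a) tray 6: |A| = 5, |A ∩ B| = 1; needs |A ∩ B| < 2 — true.
(b) tray 5: |A| = 8, |A ∩ B| = 1; needs |A ∩ B| < 2 — true.
(c) tray 2: |A| = 9, |A ∩ B| = 4; needs |A ∩ B| ≥ |A ∖ B| — false.
(d) tray 3: |A| = 7, |A ∩ B| = 1; needs |A ∩ B| / |A| < 1/5 — true.

3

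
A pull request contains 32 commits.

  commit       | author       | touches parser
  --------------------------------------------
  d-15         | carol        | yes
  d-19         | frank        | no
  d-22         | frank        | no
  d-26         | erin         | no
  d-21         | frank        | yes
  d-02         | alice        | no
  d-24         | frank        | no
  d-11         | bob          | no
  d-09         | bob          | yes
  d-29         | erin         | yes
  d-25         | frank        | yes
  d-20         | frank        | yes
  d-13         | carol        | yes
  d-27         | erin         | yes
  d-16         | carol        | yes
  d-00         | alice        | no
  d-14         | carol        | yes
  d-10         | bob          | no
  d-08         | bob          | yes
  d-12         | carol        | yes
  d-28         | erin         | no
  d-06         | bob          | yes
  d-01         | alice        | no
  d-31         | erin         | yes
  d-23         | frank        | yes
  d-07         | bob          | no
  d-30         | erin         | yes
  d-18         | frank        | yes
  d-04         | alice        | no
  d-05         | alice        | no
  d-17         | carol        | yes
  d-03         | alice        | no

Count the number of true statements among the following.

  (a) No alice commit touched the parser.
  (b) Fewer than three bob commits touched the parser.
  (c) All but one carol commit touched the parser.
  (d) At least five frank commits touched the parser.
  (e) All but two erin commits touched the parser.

(a) alice: |A| = 6, |A ∩ B| = 0; needs A ∩ B = ∅ (|A ∩ B| = 0) — true.
(b) bob: |A| = 6, |A ∩ B| = 3; needs |A ∩ B| < 3 — false.
(c) carol: |A| = 6, |A ∩ B| = 6; needs |A ∖ B| = 1 — false.
(d) frank: |A| = 8, |A ∩ B| = 5; needs |A ∩ B| ≥ 5 — true.
(e) erin: |A| = 6, |A ∩ B| = 4; needs |A ∖ B| = 2 — true.

3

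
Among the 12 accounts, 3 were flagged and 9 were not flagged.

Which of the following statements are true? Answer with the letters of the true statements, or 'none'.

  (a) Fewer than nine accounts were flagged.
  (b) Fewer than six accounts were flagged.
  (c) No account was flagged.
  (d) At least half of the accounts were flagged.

(a), (b)

|A| = 12, |A ∩ B| = 3, |A ∖ B| = 9.
(a) |A ∩ B| < 9: holds.
(b) |A ∩ B| < 6: holds.
(c) A ∩ B = ∅ (|A ∩ B| = 0): fails.
(d) |A ∩ B| ≥ |A ∖ B|: fails.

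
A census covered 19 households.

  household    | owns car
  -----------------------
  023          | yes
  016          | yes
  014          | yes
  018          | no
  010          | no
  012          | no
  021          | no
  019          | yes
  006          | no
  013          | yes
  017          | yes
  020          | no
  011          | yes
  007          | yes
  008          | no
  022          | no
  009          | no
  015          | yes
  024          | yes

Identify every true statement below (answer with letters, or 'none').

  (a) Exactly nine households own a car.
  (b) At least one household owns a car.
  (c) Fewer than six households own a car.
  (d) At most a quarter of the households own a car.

|A| = 19, |A ∩ B| = 10, |A ∖ B| = 9.
(a) |A ∩ B| = 9: fails.
(b) A ∩ B ≠ ∅ (|A ∩ B| ≥ 1): holds.
(c) |A ∩ B| < 6: fails.
(d) |A ∩ B| / |A| ≤ 1/4: fails.

(b)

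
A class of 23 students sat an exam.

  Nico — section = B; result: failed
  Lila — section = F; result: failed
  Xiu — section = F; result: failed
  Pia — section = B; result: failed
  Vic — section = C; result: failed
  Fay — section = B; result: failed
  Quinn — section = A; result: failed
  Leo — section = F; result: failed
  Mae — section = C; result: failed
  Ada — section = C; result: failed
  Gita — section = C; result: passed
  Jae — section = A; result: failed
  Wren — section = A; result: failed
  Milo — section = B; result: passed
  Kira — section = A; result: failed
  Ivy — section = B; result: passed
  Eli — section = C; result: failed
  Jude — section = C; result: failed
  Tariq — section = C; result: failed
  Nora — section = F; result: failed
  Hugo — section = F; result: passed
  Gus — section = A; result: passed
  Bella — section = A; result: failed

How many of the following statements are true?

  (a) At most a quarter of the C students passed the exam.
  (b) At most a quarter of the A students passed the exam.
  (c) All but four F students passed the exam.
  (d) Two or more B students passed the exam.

(a) C: |A| = 7, |A ∩ B| = 1; needs |A ∩ B| / |A| ≤ 1/4 — true.
(b) A: |A| = 6, |A ∩ B| = 1; needs |A ∩ B| / |A| ≤ 1/4 — true.
(c) F: |A| = 5, |A ∩ B| = 1; needs |A ∖ B| = 4 — true.
(d) B: |A| = 5, |A ∩ B| = 2; needs |A ∩ B| ≥ 2 — true.

4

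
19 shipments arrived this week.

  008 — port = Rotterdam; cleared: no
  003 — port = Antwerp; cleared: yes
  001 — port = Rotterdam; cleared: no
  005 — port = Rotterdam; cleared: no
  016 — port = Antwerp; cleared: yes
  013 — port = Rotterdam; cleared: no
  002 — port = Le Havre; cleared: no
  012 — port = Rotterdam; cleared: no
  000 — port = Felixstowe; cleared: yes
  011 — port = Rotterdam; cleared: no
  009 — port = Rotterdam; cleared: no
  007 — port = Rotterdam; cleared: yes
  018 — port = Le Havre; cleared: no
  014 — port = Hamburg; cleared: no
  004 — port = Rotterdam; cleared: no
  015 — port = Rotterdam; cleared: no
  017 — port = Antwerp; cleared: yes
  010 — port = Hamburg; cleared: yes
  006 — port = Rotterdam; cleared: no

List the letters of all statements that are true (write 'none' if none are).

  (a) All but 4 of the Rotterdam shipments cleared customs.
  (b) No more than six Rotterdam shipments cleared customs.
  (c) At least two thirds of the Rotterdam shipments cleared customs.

(b)

|A| = 11, |A ∩ B| = 1, |A ∖ B| = 10.
(a) |A ∖ B| = 4: fails.
(b) |A ∩ B| ≤ 6: holds.
(c) |A ∩ B| / |A| ≥ 2/3: fails.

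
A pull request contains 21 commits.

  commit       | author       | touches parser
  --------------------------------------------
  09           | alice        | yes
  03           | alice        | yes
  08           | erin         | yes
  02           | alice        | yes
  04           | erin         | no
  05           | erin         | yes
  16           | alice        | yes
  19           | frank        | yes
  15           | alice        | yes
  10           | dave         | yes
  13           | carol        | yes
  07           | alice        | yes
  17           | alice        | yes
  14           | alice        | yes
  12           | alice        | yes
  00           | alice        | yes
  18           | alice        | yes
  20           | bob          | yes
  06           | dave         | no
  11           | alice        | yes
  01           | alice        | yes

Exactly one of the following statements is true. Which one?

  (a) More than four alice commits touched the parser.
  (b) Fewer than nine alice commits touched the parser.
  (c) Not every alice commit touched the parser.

|A| = 13, |A ∩ B| = 13, |A ∖ B| = 0.
(a) requires |A ∩ B| > 4: true.
(b) requires |A ∩ B| < 9: false.
(c) requires A ⊄ B (|A ∖ B| ≥ 1): false.

(a)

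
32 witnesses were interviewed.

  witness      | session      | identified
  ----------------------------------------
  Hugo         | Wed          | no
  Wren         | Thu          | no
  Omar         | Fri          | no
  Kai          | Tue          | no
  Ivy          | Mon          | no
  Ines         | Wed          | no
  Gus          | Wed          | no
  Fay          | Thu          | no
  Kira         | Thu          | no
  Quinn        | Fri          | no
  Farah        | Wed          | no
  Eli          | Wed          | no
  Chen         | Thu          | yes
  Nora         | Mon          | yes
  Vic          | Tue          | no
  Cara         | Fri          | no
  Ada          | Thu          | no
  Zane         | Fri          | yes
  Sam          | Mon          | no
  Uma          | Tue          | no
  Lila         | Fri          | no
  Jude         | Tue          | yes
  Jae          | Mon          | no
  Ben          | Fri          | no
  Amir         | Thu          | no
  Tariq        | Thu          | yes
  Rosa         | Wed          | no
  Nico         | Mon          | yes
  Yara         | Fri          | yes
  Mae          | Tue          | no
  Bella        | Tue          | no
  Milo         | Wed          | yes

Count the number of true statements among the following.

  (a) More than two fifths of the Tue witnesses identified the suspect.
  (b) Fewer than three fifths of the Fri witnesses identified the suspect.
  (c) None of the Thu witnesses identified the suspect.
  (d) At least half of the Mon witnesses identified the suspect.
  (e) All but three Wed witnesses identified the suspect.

1

(a) Tue: |A| = 6, |A ∩ B| = 1; needs |A ∩ B| / |A| > 2/5 — false.
(b) Fri: |A| = 7, |A ∩ B| = 2; needs |A ∩ B| / |A| < 3/5 — true.
(c) Thu: |A| = 7, |A ∩ B| = 2; needs A ∩ B = ∅ (|A ∩ B| = 0) — false.
(d) Mon: |A| = 5, |A ∩ B| = 2; needs |A ∩ B| ≥ |A ∖ B| — false.
(e) Wed: |A| = 7, |A ∩ B| = 1; needs |A ∖ B| = 3 — false.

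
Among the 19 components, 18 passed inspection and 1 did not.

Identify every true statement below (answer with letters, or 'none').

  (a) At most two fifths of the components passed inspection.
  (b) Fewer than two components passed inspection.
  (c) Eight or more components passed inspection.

(c)

|A| = 19, |A ∩ B| = 18, |A ∖ B| = 1.
(a) |A ∩ B| / |A| ≤ 2/5: fails.
(b) |A ∩ B| < 2: fails.
(c) |A ∩ B| ≥ 8: holds.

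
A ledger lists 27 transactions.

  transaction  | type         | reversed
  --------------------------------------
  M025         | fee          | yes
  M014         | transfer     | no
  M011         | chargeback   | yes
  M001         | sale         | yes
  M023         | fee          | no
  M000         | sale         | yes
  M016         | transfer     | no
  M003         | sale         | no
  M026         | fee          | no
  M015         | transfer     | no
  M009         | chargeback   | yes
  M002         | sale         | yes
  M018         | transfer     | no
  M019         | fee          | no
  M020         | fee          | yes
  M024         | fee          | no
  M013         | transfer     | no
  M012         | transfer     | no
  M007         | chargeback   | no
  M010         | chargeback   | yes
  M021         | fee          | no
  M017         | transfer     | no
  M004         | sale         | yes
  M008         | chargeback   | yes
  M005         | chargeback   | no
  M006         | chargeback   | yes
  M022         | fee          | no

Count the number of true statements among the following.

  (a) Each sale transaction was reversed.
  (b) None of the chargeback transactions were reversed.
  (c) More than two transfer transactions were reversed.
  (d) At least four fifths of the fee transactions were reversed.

0

(a) sale: |A| = 5, |A ∩ B| = 4; needs A ⊆ B, i.e. every element of A is in B (|A ∖ B| = 0) — false.
(b) chargeback: |A| = 7, |A ∩ B| = 5; needs A ∩ B = ∅ (|A ∩ B| = 0) — false.
(c) transfer: |A| = 7, |A ∩ B| = 0; needs |A ∩ B| > 2 — false.
(d) fee: |A| = 8, |A ∩ B| = 2; needs |A ∩ B| / |A| ≥ 4/5 — false.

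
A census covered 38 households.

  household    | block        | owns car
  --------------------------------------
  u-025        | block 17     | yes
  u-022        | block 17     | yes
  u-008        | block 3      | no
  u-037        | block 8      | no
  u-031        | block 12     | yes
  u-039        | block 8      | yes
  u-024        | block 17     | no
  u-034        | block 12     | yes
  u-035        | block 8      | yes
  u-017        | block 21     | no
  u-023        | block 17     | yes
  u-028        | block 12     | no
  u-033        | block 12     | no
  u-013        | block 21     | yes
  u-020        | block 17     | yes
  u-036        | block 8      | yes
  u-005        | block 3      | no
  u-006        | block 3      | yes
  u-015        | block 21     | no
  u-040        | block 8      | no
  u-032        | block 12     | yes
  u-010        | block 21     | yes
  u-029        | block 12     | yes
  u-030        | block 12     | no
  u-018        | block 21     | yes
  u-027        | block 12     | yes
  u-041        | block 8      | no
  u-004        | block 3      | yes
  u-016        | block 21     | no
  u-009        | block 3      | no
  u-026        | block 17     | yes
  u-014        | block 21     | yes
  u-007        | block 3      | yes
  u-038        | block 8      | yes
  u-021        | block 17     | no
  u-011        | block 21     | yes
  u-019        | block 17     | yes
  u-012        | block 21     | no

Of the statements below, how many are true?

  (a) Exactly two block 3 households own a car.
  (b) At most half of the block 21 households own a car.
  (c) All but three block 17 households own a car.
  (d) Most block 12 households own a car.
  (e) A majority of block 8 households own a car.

(a) block 3: |A| = 6, |A ∩ B| = 3; needs |A ∩ B| = 2 — false.
(b) block 21: |A| = 9, |A ∩ B| = 5; needs |A ∩ B| ≤ |A ∖ B| — false.
(c) block 17: |A| = 8, |A ∩ B| = 6; needs |A ∖ B| = 3 — false.
(d) block 12: |A| = 8, |A ∩ B| = 5; needs |A ∩ B| > |A ∖ B| — true.
(e) block 8: |A| = 7, |A ∩ B| = 4; needs |A ∩ B| > |A ∖ B| — true.

2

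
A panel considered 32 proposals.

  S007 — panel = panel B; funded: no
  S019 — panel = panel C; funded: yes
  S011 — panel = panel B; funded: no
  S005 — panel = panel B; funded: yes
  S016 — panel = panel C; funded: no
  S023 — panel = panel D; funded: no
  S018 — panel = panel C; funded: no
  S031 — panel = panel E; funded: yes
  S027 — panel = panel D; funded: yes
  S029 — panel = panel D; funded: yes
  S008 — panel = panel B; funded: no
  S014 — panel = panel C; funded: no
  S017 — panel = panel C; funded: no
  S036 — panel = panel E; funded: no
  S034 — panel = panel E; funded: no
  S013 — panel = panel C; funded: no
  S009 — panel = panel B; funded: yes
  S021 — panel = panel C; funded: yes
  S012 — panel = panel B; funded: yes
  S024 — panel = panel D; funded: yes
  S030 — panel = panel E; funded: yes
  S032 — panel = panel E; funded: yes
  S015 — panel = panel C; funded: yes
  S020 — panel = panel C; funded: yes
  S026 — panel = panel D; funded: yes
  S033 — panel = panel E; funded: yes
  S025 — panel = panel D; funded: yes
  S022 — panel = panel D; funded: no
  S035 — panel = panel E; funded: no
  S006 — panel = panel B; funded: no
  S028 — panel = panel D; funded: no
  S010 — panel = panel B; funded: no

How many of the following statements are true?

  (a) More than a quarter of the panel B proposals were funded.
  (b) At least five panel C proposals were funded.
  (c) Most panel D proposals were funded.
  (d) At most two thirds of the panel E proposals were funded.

(a) panel B: |A| = 8, |A ∩ B| = 3; needs |A ∩ B| / |A| > 1/4 — true.
(b) panel C: |A| = 9, |A ∩ B| = 4; needs |A ∩ B| ≥ 5 — false.
(c) panel D: |A| = 8, |A ∩ B| = 5; needs |A ∩ B| > |A ∖ B| — true.
(d) panel E: |A| = 7, |A ∩ B| = 4; needs |A ∩ B| / |A| ≤ 2/3 — true.

3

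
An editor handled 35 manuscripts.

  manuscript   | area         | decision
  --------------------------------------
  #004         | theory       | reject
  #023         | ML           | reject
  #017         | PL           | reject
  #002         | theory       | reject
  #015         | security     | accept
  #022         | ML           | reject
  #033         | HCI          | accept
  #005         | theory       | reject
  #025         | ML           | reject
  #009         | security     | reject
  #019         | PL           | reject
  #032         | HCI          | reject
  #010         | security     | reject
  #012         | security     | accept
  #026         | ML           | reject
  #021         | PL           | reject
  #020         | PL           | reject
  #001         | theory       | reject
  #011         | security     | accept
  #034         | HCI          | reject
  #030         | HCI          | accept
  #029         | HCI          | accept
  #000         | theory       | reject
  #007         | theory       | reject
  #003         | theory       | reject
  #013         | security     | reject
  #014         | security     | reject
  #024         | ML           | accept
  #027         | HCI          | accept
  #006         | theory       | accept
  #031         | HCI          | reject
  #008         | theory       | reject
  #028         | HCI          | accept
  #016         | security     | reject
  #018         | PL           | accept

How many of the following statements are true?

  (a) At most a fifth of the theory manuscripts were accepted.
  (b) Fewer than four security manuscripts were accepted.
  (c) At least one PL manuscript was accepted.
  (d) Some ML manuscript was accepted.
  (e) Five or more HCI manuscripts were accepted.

(a) theory: |A| = 9, |A ∩ B| = 1; needs |A ∩ B| / |A| ≤ 1/5 — true.
(b) security: |A| = 8, |A ∩ B| = 3; needs |A ∩ B| < 4 — true.
(c) PL: |A| = 5, |A ∩ B| = 1; needs A ∩ B ≠ ∅ (|A ∩ B| ≥ 1) — true.
(d) ML: |A| = 5, |A ∩ B| = 1; needs A ∩ B ≠ ∅ (|A ∩ B| ≥ 1) — true.
(e) HCI: |A| = 8, |A ∩ B| = 5; needs |A ∩ B| ≥ 5 — true.

5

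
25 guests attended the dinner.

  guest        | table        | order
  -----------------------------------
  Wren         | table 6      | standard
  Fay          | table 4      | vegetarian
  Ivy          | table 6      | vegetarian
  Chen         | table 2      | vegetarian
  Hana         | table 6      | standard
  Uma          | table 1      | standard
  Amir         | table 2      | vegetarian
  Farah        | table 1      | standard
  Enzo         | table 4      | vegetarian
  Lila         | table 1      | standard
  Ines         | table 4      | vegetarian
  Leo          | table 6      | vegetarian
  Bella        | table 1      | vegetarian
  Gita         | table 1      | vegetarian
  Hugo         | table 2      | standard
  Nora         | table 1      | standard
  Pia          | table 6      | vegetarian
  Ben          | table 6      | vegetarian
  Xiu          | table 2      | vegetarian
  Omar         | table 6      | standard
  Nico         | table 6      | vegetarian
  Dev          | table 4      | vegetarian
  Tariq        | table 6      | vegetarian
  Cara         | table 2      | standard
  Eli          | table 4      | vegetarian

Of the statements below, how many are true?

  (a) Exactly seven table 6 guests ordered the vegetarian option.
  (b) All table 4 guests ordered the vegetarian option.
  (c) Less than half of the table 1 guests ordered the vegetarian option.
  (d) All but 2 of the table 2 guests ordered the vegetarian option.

(a) table 6: |A| = 9, |A ∩ B| = 6; needs |A ∩ B| = 7 — false.
(b) table 4: |A| = 5, |A ∩ B| = 5; needs A ⊆ B, i.e. every element of A is in B (|A ∖ B| = 0) — true.
(c) table 1: |A| = 6, |A ∩ B| = 2; needs |A ∩ B| < |A ∖ B| — true.
(d) table 2: |A| = 5, |A ∩ B| = 3; needs |A ∖ B| = 2 — true.

3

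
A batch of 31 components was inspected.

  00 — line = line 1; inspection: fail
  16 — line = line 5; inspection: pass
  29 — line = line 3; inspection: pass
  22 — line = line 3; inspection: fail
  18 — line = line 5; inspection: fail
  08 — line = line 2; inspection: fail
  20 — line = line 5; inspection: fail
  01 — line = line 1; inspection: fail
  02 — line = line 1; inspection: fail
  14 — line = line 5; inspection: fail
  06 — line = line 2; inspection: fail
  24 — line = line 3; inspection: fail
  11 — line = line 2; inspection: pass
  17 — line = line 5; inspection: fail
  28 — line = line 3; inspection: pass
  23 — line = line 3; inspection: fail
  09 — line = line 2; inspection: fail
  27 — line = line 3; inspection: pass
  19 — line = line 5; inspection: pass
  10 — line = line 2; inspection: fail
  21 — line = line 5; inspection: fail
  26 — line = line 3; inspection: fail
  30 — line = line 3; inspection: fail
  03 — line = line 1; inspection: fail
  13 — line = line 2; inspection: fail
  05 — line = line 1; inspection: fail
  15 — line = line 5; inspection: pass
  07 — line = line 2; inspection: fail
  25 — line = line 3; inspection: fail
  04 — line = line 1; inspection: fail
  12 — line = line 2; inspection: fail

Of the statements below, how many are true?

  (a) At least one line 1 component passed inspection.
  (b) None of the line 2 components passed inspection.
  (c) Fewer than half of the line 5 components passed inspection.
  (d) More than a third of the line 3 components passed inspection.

1

(a) line 1: |A| = 6, |A ∩ B| = 0; needs A ∩ B ≠ ∅ (|A ∩ B| ≥ 1) — false.
(b) line 2: |A| = 8, |A ∩ B| = 1; needs A ∩ B = ∅ (|A ∩ B| = 0) — false.
(c) line 5: |A| = 8, |A ∩ B| = 3; needs |A ∩ B| < |A ∖ B| — true.
(d) line 3: |A| = 9, |A ∩ B| = 3; needs |A ∩ B| / |A| > 1/3 — false.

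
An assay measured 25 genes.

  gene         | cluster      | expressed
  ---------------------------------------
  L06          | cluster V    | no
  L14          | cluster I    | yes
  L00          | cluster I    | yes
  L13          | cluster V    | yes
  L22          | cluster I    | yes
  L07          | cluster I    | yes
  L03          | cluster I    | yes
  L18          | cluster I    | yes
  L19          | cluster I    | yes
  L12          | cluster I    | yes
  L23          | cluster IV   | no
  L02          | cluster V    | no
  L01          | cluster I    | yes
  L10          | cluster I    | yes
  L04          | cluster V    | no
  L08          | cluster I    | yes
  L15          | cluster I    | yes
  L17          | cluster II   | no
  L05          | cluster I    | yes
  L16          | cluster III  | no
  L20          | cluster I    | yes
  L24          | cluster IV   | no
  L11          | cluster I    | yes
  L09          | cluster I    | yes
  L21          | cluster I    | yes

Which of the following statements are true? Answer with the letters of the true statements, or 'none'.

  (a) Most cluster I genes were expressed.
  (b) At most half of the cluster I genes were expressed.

(a)

|A| = 17, |A ∩ B| = 17, |A ∖ B| = 0.
(a) |A ∩ B| > |A ∖ B|: holds.
(b) |A ∩ B| ≤ |A ∖ B|: fails.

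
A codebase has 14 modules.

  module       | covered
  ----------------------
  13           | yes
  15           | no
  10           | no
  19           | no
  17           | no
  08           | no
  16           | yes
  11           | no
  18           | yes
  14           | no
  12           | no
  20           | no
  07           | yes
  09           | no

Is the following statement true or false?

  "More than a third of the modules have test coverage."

The determiner here denotes the relation: |A ∩ B| / |A| > 1/3.
A (the restrictor) = {13, 15, 10, 19, 17, 08, 16, 11, 18, 14, 12, 20, 07, 09}, |A| = 14.
A ∩ B = {13, 16, 18, 07}, so |A ∩ B| = 4.
A ∖ B = {15, 10, 19, 17, 08, 11, 14, 12, 20, 09}, so |A ∖ B| = 10.
|A ∩ B|/|A| = 4/14, so the statement is false.

False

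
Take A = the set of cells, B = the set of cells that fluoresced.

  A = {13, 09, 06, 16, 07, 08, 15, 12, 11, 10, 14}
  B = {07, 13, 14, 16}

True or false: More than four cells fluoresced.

Truth condition: |A ∩ B| > 4.
A (the restrictor) = {13, 09, 06, 16, 07, 08, 15, 12, 11, 10, 14}, |A| = 11.
A ∩ B = {13, 16, 07, 14}, so |A ∩ B| = 4.
|A ∩ B| = 4, so the statement is false.

False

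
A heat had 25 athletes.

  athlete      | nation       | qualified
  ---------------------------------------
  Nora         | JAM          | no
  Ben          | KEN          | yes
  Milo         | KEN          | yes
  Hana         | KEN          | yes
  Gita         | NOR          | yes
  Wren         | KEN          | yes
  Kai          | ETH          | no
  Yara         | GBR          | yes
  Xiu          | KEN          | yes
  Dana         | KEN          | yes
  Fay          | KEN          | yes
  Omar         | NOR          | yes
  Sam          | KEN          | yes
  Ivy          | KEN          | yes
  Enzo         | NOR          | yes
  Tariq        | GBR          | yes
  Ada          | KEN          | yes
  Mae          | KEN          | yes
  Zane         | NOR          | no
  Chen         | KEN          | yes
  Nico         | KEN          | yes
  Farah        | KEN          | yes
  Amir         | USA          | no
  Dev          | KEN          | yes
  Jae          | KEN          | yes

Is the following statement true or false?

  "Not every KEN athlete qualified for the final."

False

The determiner here denotes the relation: A ⊄ B (|A ∖ B| ≥ 1).
|A| = 16, |A ∩ B| = 16, |A ∖ B| = 0.
So the statement is false.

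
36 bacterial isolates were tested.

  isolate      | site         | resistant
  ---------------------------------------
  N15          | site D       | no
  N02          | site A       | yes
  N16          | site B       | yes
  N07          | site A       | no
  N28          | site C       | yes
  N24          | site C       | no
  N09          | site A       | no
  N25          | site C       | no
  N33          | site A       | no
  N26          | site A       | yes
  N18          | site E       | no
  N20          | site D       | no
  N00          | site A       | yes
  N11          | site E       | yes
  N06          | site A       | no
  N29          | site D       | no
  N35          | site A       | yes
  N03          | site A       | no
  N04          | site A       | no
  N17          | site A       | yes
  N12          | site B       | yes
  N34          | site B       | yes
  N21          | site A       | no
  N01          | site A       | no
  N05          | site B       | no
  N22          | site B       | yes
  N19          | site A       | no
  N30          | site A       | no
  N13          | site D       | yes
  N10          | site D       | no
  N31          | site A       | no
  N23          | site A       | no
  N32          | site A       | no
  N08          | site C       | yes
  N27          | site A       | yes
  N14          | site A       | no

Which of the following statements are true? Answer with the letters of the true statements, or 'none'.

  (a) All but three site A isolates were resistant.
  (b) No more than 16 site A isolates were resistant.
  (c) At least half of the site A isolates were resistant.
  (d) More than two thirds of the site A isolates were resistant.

|A| = 20, |A ∩ B| = 6, |A ∖ B| = 14.
(a) |A ∖ B| = 3: fails.
(b) |A ∩ B| ≤ 16: holds.
(c) |A ∩ B| ≥ |A ∖ B|: fails.
(d) |A ∩ B| / |A| > 2/3: fails.

(b)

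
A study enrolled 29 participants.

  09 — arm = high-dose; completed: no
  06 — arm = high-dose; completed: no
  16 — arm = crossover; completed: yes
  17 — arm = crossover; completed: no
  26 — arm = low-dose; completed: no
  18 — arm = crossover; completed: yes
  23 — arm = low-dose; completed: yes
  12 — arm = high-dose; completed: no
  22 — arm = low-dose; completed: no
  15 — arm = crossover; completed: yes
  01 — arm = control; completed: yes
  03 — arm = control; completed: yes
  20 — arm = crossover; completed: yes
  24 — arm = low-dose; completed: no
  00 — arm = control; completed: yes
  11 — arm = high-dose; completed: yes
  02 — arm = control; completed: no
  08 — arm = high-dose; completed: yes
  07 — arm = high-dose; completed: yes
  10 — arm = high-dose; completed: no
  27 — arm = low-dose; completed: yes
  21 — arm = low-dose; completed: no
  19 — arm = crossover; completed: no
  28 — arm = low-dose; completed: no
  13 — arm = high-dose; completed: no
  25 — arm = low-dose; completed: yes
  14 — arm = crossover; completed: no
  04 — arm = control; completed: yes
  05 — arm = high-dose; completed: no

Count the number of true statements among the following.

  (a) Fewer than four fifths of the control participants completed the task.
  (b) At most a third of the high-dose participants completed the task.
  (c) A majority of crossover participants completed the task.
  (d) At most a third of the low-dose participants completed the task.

(a) control: |A| = 5, |A ∩ B| = 4; needs |A ∩ B| / |A| < 4/5 — false.
(b) high-dose: |A| = 9, |A ∩ B| = 3; needs |A ∩ B| / |A| ≤ 1/3 — true.
(c) crossover: |A| = 7, |A ∩ B| = 4; needs |A ∩ B| > |A ∖ B| — true.
(d) low-dose: |A| = 8, |A ∩ B| = 3; needs |A ∩ B| / |A| ≤ 1/3 — false.

2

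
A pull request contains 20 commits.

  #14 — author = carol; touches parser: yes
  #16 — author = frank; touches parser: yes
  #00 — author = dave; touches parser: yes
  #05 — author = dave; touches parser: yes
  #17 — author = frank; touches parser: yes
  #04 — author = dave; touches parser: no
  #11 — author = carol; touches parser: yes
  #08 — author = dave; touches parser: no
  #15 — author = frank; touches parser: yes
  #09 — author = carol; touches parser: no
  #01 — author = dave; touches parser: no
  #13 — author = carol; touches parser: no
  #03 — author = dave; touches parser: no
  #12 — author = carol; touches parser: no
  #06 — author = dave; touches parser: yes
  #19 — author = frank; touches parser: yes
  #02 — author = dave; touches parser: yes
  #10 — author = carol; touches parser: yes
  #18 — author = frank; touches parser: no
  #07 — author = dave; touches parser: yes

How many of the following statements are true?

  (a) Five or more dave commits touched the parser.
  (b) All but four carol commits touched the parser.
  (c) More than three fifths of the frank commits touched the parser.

(a) dave: |A| = 9, |A ∩ B| = 5; needs |A ∩ B| ≥ 5 — true.
(b) carol: |A| = 6, |A ∩ B| = 3; needs |A ∖ B| = 4 — false.
(c) frank: |A| = 5, |A ∩ B| = 4; needs |A ∩ B| / |A| > 3/5 — true.

2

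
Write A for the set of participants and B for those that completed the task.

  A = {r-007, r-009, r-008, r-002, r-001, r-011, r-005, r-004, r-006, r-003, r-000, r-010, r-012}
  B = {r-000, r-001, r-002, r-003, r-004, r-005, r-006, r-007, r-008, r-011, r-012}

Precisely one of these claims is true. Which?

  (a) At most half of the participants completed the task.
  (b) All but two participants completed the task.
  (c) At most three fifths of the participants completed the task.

|A| = 13, |A ∩ B| = 11, |A ∖ B| = 2.
(a) requires |A ∩ B| ≤ |A ∖ B|: false.
(b) requires |A ∖ B| = 2: true.
(c) requires |A ∩ B| / |A| ≤ 3/5: false.

(b)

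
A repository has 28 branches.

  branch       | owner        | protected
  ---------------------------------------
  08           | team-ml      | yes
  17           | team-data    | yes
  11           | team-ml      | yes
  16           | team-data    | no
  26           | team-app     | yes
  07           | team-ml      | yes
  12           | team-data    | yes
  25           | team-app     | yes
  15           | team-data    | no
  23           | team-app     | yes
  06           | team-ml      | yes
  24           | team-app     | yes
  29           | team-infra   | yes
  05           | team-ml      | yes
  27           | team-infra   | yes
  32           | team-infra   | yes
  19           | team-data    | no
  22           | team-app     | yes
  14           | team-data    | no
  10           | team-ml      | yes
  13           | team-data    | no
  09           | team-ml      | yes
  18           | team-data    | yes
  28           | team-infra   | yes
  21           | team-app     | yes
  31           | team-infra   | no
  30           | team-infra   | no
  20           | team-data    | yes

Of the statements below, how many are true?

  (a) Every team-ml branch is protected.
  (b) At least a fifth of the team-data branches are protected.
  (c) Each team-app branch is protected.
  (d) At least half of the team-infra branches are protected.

(a) team-ml: |A| = 7, |A ∩ B| = 7; needs A ⊆ B, i.e. every element of A is in B (|A ∖ B| = 0) — true.
(b) team-data: |A| = 9, |A ∩ B| = 4; needs |A ∩ B| / |A| ≥ 1/5 — true.
(c) team-app: |A| = 6, |A ∩ B| = 6; needs A ⊆ B, i.e. every element of A is in B (|A ∖ B| = 0) — true.
(d) team-infra: |A| = 6, |A ∩ B| = 4; needs |A ∩ B| ≥ |A ∖ B| — true.

4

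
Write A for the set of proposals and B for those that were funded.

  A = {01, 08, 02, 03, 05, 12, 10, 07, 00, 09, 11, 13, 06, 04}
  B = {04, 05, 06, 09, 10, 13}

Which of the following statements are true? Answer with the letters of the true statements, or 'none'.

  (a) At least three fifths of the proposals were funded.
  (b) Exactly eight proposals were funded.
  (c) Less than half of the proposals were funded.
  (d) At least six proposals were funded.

(c), (d)

|A| = 14, |A ∩ B| = 6, |A ∖ B| = 8.
(a) |A ∩ B| / |A| ≥ 3/5: fails.
(b) |A ∩ B| = 8: fails.
(c) |A ∩ B| < |A ∖ B|: holds.
(d) |A ∩ B| ≥ 6: holds.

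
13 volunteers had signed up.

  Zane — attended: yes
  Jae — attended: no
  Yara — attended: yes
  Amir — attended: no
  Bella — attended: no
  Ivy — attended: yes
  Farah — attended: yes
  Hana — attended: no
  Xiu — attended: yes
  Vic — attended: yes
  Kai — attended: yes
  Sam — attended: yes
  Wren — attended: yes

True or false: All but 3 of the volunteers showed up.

False

'All but 3 of the volunteers showed up' holds iff |A ∖ B| = 3.
A (the restrictor) = {Zane, Jae, Yara, Amir, Bella, Ivy, Farah, Hana, Xiu, Vic, Kai, Sam, Wren}, |A| = 13.
A ∖ B = {Jae, Amir, Bella, Hana}, so |A ∖ B| = 4.
|A ∖ B| = 4, so the statement is false.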